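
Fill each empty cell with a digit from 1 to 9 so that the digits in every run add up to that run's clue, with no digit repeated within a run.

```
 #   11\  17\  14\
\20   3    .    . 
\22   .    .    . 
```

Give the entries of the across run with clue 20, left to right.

17 in 2 cells must be {8,9}.
R2C1 = 11 − 3 = 8 completes the 11 down.
R2C2 = 9: the only remaining digit allowed by both the 22 across and the 17 down.
R2C3 = 22 − 17 = 5 completes the 22 across.
R1C2 = 17 − 9 = 8 completes the 17 down.
R1C3 = 20 − 11 = 9 completes the 20 across.

3, 8, 9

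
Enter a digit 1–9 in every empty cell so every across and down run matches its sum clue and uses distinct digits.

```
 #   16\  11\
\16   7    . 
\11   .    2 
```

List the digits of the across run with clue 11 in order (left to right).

16 in 2 cells must be {7,9}.
R1C2 = 16 − 7 = 9 completes the 16 across.
R2C1 = 11 − 2 = 9 completes the 11 across.

9, 2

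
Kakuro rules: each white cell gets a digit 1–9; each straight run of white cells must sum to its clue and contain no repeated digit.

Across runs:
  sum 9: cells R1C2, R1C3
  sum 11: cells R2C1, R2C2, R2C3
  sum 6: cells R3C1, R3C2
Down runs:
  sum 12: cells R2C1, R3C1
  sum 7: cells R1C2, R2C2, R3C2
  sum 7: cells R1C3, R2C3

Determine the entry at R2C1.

8

7 in 3 cells must be {1,2,4}.
Nothing is forced directly, so branch on R3C1, whose candidates are 4 or 5. If R3C1 = 5: that forces R2C1 = 7, R2C2 = 1, R2C3 = 3, after which R3C2 would have to be in {1} for the 6 across but in {2,4} for the 7 down — contradiction. So R3C1 = 4.
R2C1 = 12 − 4 = 8 completes the 12 down.
R3C2 = 6 − 4 = 2 completes the 6 across.
R2C2 = 1: the only remaining digit allowed by both the 11 across and the 7 down.
R2C3 = 11 − 9 = 2 completes the 11 across.
R1C2 = 7 − 3 = 4 completes the 7 down.
R1C3 = 9 − 4 = 5 completes the 9 across.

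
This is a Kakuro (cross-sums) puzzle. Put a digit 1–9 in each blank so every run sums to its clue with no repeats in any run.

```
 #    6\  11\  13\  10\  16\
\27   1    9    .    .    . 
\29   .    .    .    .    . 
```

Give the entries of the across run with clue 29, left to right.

16 in 2 cells must be {7,9}.
Given what's placed, R1C5 must be 7 to fit the 27 across and 16 down.
R2C1 = 6 − 1 = 5 completes the 6 down.
R2C2 = 11 − 9 = 2 completes the 11 down.
R2C5 = 16 − 7 = 9 completes the 16 down.
Nothing is forced directly, so branch on R2C3, whose candidates are 6 or 7. If R2C3 = 6: then R1C3 would have to be in {2,4,6,8} for the 27 across but in {7} for the 13 down — contradiction. So R2C3 = 7.
R1C3 = 13 − 7 = 6 completes the 13 down.
R1C4 = 27 − 23 = 4 completes the 27 across.
R2C4 = 29 − 23 = 6 completes the 29 across.

5, 2, 7, 6, 9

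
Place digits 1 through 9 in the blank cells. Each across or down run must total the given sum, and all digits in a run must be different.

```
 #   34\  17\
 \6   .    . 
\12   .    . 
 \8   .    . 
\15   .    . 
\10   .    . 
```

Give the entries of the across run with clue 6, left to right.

4 2

34 in 5 cells must be {4,6,7,8,9}.
Only 4 fits R1C1 under both its across sum 6 and down sum 34.
R1C2 = 6 − 4 = 2 completes the 6 across.
Nothing is forced directly, so branch on R3C1, whose candidates are 6 or 7. If R3C1 = 6: then R3C2 would have to be in {2} for the 8 across but in {1,3,4,5,6,7} for the 17 down — contradiction. So R3C1 = 7.
R3C2 = 8 − 7 = 1 completes the 8 across.
No cell is forced outright now. R2C1 can only be 8 or 9 (the digits allowed by both its 12 across and its 34 down). If R2C1 = 8: that forces R2C2 = 4, R4C2 = 7, R5C2 = 3, after which R4C1 would have to be in {8} for the 15 across but in {6,9} for the 34 down — contradiction. So R2C1 = 9.
R2C2 = 12 − 9 = 3 completes the 12 across.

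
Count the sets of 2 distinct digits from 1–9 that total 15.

2

2 distinct digits from 1–9 sum between 3 and 17.
Enumerating: {6,9}, {7,8}.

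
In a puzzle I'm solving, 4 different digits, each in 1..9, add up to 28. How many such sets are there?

2

4 distinct digits from 1–9 sum between 10 and 30.
Enumerating: {4,7,8,9}, {5,6,8,9}.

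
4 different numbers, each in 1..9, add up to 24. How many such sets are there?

8

4 distinct digits from 1–9 sum between 10 and 30.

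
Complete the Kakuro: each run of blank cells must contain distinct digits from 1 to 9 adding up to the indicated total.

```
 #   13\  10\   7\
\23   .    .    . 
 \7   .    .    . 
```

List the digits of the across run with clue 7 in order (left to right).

23 in 3 cells must be {6,8,9}; 7 in 3 cells must be {1,2,4}.
The 23 across and the 7 down share only 6, so R1C3 = 6.
The 7 across and the 13 down share only 4, so R2C1 = 4.
R2C3 = 7 − 6 = 1 completes the 7 down.
R1C1 = 13 − 4 = 9 completes the 13 down.
R1C2 = 23 − 15 = 8 completes the 23 across.
R2C2 = 7 − 5 = 2 completes the 7 across.

4, 2, 1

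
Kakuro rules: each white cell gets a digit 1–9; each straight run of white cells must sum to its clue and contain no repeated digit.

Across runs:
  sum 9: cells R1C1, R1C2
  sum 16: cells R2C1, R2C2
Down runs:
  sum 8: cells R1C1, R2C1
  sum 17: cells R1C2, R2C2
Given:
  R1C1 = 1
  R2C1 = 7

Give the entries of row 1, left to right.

1 8

16 in 2 cells must be {7,9}; 17 in 2 cells must be {8,9}.
R1C2 = 9 − 1 = 8 completes the 9 across.
R2C2 = 16 − 7 = 9 completes the 16 across.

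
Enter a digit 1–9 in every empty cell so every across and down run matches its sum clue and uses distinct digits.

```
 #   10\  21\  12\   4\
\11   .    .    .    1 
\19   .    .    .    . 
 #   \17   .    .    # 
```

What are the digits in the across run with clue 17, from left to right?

11 in 4 cells must be {1,2,3,5}; 17 in 2 cells must be {8,9}; 4 in 2 cells must be {1,3}.
R1C2 = 5: the only remaining digit allowed by both the 11 across and the 21 down.
R2C4 = 4 − 1 = 3 completes the 4 down.
Given what's placed, R3C2 must be 9 to fit the 17 across and 21 down.
R3C3 = 17 − 9 = 8 completes the 17 across.

9 8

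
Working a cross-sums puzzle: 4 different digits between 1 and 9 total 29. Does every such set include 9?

The only way to make 29 from 4 distinct digits is {5,7,8,9}, which contains 9.

Yes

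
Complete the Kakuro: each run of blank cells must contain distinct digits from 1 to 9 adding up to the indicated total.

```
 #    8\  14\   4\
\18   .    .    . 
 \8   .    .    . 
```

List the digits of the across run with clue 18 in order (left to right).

4 in 2 cells must be {1,3}.
The 8 across and the 14 down share only 5, so R2C2 = 5.
Given what's placed, R2C3 must be 1 to fit the 8 across and 4 down.
R1C2 = 14 − 5 = 9 completes the 14 down.
R1C3 = 4 − 1 = 3 completes the 4 down.
R2C1 = 8 − 6 = 2 completes the 8 across.
R1C1 = 18 − 12 = 6 completes the 18 across.

6 9 3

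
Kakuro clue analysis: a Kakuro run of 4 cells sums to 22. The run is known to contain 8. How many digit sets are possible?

6

4 distinct digits from 1–9 sum between 10 and 30.
Keeping only sets containing 8.
Enumerating: {1,4,8,9}, {1,6,7,8}, {2,3,8,9}, {2,5,7,8}, {3,4,7,8}, {3,5,6,8}.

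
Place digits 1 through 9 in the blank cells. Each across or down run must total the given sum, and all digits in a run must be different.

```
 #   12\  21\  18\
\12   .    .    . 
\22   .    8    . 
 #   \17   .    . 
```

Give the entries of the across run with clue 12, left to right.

17 in 2 cells must be {8,9}.
R3C2 = 9: the only remaining digit allowed by both the 17 across and the 21 down.
R3C3 = 17 − 9 = 8 completes the 17 across.
R1C2 = 21 − 17 = 4 completes the 21 down.
R2C3 = 9: the only remaining digit allowed by both the 22 across and the 18 down.
R1C3 = 18 − 17 = 1 completes the 18 down.
R2C1 = 22 − 17 = 5 completes the 22 across.
R1C1 = 12 − 5 = 7 completes the 12 across.

7, 4, 1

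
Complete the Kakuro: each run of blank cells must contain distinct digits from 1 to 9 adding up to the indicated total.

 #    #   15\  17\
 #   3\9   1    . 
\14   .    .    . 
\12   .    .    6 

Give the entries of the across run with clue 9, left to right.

1 8

3 in 2 cells must be {1,2}.
R1C3 = 9 − 1 = 8 completes the 9 across.
R2C3 = 17 − 14 = 3 completes the 17 down.
R3C2 = 5: the only remaining digit allowed by both the 12 across and the 15 down.
R2C1 = 2: the only remaining digit allowed by both the 14 across and the 3 down.
R2C2 = 14 − 5 = 9 completes the 14 across.
R3C1 = 12 − 11 = 1 completes the 12 across.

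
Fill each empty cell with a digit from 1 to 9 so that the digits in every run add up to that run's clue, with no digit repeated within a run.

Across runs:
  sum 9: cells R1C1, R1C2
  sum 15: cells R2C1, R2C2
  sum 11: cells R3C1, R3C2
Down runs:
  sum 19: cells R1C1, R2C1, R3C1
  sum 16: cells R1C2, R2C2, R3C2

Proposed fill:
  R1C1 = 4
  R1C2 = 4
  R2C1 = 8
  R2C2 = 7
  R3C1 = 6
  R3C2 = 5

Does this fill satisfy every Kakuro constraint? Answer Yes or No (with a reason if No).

No — the down run R1C1–R3C1 sums to 18, not 19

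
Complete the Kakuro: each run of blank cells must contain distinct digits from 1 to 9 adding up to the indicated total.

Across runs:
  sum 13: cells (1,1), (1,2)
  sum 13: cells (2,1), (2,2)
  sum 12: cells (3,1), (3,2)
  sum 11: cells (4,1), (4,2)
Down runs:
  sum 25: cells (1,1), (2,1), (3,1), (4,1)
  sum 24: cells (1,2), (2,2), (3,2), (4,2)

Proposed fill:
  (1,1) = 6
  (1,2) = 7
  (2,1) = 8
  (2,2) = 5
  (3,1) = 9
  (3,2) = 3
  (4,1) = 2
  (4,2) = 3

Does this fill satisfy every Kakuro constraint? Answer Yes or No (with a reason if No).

No — the down run (1,2)–(4,2) sums to 18, not 24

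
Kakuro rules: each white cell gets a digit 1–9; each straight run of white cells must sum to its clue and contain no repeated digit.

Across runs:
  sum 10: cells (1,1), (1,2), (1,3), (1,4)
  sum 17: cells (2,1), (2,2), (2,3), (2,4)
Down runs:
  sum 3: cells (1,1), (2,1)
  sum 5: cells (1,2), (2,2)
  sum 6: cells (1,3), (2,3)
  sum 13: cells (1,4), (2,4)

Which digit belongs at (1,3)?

1

10 in 4 cells must be {1,2,3,4}; 3 in 2 cells must be {1,2}.
Only 4 fits (1,4) under both its across sum 10 and down sum 13.
(2,4) = 13 − 4 = 9 completes the 13 down.
Nothing is forced directly, so branch on (1,1), whose candidates are 1 or 2. If (1,1) = 1: that forces (1,3) = 2, (2,1) = 2, (2,2) = 1, after which (2,3) would have to be in {5} for the 17 across but in {4} for the 6 down — contradiction. So (1,1) = 2.
(1,3) = 1: the only remaining digit allowed by both the 10 across and the 6 down.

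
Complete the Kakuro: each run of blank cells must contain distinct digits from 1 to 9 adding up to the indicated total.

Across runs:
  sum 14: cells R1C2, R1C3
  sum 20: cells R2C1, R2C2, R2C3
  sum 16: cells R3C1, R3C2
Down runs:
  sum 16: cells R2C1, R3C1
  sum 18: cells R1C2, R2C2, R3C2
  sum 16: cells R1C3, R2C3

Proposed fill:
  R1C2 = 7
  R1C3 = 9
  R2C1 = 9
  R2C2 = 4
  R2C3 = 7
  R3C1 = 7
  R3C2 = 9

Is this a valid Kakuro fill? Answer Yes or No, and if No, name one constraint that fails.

No — the across run R1C2–R1C3 sums to 16, not 14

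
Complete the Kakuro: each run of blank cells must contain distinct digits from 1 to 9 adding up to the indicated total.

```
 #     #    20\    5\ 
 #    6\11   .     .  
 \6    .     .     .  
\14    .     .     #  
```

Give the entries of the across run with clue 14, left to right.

6 in 3 cells must be {1,2,3}.
The 6 across and the 20 down share only 3, so R2C2 = 3.
Intersecting the 14 across with the 6 down forces R3C1 = 5.
R3C2 = 14 − 5 = 9 completes the 14 across.
R1C2 = 20 − 12 = 8 completes the 20 down.
R1C3 = 11 − 8 = 3 completes the 11 across.
R2C1 = 6 − 5 = 1 completes the 6 down.
R2C3 = 6 − 4 = 2 completes the 6 across.

5, 9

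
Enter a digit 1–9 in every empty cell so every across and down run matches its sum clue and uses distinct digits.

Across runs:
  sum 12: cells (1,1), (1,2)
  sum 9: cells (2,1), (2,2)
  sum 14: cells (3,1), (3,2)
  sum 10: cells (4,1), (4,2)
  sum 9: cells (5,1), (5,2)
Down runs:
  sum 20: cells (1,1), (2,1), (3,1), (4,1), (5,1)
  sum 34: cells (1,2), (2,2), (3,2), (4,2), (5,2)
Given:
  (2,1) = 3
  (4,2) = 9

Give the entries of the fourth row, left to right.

1 9

34 in 5 cells must be {4,6,7,8,9}.
(2,2) = 9 − 3 = 6 completes the 9 across.
Given what's placed, (3,2) must be 8 to fit the 14 across and 34 down.
(4,1) = 10 − 9 = 1 completes the 10 across.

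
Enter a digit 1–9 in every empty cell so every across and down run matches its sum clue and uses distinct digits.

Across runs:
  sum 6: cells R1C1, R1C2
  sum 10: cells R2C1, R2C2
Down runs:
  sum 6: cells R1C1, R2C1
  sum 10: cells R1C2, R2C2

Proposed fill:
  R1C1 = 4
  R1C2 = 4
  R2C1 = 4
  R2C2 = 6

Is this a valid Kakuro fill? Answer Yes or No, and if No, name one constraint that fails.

No — the down run R1C1–R2C1 sums to 8, not 6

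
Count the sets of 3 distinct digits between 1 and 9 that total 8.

2

3 distinct digits from 1–9 sum between 6 and 24.
Enumerating: {1,2,5}, {1,3,4}.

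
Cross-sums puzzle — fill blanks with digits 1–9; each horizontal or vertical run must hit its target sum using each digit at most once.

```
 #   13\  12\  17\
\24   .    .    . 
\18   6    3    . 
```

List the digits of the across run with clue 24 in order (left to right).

7 9 8

24 in 3 cells must be {7,8,9}; 17 in 2 cells must be {8,9}.
R1C1 = 13 − 6 = 7 completes the 13 down.
R1C2 = 12 − 3 = 9 completes the 12 down.
R1C3 = 24 − 16 = 8 completes the 24 across.
R2C3 = 18 − 9 = 9 completes the 18 across.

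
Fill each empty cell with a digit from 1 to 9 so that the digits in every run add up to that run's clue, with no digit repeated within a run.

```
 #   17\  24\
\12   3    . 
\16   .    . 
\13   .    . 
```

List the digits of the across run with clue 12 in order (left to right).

16 in 2 cells must be {7,9}; 24 in 3 cells must be {7,8,9}.
R1C2 = 12 − 3 = 9 completes the 12 across.
R2C1 = 9: the only remaining digit allowed by both the 16 across and the 17 down.
R2C2 = 16 − 9 = 7 completes the 16 across.
R3C1 = 17 − 12 = 5 completes the 17 down.
R3C2 = 13 − 5 = 8 completes the 13 across.

3 9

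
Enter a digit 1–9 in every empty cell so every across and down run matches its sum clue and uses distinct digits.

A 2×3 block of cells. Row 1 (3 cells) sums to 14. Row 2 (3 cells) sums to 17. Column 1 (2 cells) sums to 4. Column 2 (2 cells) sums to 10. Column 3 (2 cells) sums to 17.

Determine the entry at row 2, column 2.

4 in 2 cells must be {1,3}; 17 in 2 cells must be {8,9}.
Nothing is forced directly, so branch on (1,3), whose candidates are 8 or 9. If (1,3) = 8: that forces (1,1) = 1, after which (1,2) would have to be in {5} for the 14 across but in {1,2,3,4,6,7,8,9} for the 10 down — contradiction. So (1,3) = 9.
(2,3) = 17 − 9 = 8 completes the 17 down.
Given what's placed, (2,1) must be 3 to fit the 17 across and 4 down.
(2,2) = 17 − 11 = 6 completes the 17 across.
(1,1) = 4 − 3 = 1 completes the 4 down.
(1,2) = 14 − 10 = 4 completes the 14 across.

6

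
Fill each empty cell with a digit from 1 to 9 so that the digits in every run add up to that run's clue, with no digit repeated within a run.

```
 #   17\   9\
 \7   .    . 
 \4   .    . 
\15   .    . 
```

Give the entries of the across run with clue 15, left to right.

4 in 2 cells must be {1,3}.
The 15 across and the 9 down share only 6, so R3C2 = 6.
Given what's placed, R2C2 must be 1 to fit the 4 across and 9 down.
R3C1 = 15 − 6 = 9 completes the 15 across.
R1C2 = 9 − 7 = 2 completes the 9 down.
R2C1 = 4 − 1 = 3 completes the 4 across.
R1C1 = 7 − 2 = 5 completes the 7 across.

9, 6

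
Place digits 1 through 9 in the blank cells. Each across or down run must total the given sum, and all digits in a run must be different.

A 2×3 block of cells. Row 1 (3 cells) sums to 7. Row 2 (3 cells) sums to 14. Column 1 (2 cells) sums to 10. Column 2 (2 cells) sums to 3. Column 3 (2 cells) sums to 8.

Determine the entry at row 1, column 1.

7 in 3 cells must be {1,2,4}; 3 in 2 cells must be {1,2}.
Nothing is forced directly, so branch on (1,2), whose candidates are 1 or 2. If (1,2) = 1: that forces (1,3) = 2, (2,2) = 2, after which (2,3) would have to be in {3,4,5,7,8,9} for the 14 across but in {6} for the 8 down — contradiction. So (1,2) = 2.
Given what's placed, (1,3) must be 1 to fit the 7 across and 8 down.
(2,2) = 3 − 2 = 1 completes the 3 down.
(2,3) = 8 − 1 = 7 completes the 8 down.
(1,1) = 7 − 3 = 4 completes the 7 across.
(2,1) = 14 − 8 = 6 completes the 14 across.

4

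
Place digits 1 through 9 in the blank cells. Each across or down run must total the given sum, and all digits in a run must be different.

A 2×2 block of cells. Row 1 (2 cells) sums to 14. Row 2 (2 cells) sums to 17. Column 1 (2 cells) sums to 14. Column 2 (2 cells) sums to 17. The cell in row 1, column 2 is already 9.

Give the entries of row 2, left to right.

9 8

17 in 2 cells must be {8,9}.
(1,1) = 14 − 9 = 5 completes the 14 across.
(2,1) = 14 − 5 = 9 completes the 14 down.
(2,2) = 17 − 9 = 8 completes the 17 across.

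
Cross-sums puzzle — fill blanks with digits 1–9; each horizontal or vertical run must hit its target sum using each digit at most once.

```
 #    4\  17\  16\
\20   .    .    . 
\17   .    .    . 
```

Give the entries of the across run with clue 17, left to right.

1, 9, 7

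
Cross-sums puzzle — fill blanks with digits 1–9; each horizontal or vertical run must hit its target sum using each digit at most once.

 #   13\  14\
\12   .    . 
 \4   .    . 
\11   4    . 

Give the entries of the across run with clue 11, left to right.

4, 7

4 in 2 cells must be {1,3}.
R3C2 = 11 − 4 = 7 completes the 11 across.
No cell is forced outright now. R2C1 can only be 1 or 3 (the digits allowed by both its 4 across and its 13 down). If R2C1 = 3: then R1C1 would have to be in {3,4,5,7,8,9} for the 12 across but in {6} for the 13 down — contradiction. So R2C1 = 1.
R1C1 = 13 − 5 = 8 completes the 13 down.
R1C2 = 12 − 8 = 4 completes the 12 across.
R2C2 = 4 − 1 = 3 completes the 4 across.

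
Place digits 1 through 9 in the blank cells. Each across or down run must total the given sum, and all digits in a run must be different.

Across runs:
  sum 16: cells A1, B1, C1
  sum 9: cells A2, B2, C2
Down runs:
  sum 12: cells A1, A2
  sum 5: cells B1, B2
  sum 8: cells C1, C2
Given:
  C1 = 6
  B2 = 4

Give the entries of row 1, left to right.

9, 1, 6

B1 = 5 − 4 = 1 completes the 5 down.
A2 = 3: the only remaining digit allowed by both the 9 across and the 12 down.
C2 = 9 − 7 = 2 completes the 9 across.
A1 = 16 − 7 = 9 completes the 16 across.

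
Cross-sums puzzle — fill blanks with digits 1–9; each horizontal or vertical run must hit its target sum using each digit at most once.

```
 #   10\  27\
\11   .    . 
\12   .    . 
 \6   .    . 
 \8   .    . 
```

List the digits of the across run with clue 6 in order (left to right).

10 in 4 cells must be {1,2,3,4}.
Nothing is forced directly, so branch on R3C2, whose candidates are 4 or 5. If R3C2 = 4: that forces R3C1 = 2, R4C2 = 6, after which R4C1 would have to be in {2} for the 8 across but in {1,3,4} for the 10 down — contradiction. So R3C2 = 5.
R3C1 = 6 − 5 = 1 completes the 6 across.

1 5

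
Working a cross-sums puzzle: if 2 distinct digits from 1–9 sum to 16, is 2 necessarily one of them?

No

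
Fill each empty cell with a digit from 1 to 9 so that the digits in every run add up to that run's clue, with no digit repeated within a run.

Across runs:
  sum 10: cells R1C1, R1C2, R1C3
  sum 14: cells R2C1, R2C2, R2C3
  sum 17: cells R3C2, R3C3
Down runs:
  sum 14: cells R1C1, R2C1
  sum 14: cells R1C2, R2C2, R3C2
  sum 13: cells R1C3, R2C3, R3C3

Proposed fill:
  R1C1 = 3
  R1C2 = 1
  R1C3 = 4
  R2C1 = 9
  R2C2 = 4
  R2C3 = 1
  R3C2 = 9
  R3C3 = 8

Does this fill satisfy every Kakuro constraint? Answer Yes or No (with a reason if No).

No — the down run R1C1–R2C1 sums to 12, not 14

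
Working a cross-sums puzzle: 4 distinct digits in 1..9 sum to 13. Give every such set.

{1,2,3,7}; {1,2,4,6}; {1,3,4,5}

4 distinct digits from 1–9 sum between 10 and 30.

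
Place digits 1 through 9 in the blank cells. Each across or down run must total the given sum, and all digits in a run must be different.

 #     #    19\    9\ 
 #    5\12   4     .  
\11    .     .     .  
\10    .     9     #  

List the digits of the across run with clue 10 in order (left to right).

R1C3 = 12 − 4 = 8 completes the 12 across.
R2C2 = 19 − 13 = 6 completes the 19 down.
R2C3 = 9 − 8 = 1 completes the 9 down.
R3C1 = 10 − 9 = 1 completes the 10 across.
R2C1 = 11 − 7 = 4 completes the 11 across.

1 9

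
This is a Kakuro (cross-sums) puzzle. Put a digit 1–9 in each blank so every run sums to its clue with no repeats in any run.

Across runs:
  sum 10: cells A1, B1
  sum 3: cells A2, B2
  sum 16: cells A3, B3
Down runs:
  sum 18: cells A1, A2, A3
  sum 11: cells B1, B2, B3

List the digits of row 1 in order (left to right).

7 3

3 in 2 cells must be {1,2}; 16 in 2 cells must be {7,9}.
The 16 across and the 11 down share only 7, so B3 = 7.
Given what's placed, B2 must be 1 to fit the 3 across and 11 down.
A3 = 16 − 7 = 9 completes the 16 across.
B1 = 11 − 8 = 3 completes the 11 down.
A2 = 3 − 1 = 2 completes the 3 across.
A1 = 10 − 3 = 7 completes the 10 across.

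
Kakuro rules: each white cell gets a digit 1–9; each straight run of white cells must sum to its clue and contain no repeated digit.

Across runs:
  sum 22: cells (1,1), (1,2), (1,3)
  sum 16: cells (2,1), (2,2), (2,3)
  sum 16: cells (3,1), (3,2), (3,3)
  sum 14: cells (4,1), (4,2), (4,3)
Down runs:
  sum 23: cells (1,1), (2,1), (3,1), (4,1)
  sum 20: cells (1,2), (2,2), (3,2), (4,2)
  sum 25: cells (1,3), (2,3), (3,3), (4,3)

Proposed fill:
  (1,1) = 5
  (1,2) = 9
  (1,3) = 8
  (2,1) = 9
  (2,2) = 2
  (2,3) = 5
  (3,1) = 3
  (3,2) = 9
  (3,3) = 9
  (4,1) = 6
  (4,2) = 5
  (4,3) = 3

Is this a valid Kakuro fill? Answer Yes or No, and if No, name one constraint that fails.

No — the across run (3,1)–(3,3) sums to 21, not 16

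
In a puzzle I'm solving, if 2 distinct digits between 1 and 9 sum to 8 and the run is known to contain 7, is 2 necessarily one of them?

No

The only way to make 8 from 2 distinct digits under that restriction is {1,7}, which does not contain 2.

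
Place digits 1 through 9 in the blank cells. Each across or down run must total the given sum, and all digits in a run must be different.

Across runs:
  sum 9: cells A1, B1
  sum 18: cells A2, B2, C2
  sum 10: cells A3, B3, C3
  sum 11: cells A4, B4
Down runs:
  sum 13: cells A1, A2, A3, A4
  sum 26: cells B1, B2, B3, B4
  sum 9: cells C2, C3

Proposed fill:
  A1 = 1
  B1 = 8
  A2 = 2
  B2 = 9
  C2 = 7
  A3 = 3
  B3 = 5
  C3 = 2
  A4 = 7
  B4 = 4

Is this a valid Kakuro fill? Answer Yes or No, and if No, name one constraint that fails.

Across: 1+8=9; 2+9+7=18; 3+5+2=10; 7+4=11. Down: 1+2+3+7=13; 8+9+5+4=26; 7+2=9. No digit repeats within any run.

Yes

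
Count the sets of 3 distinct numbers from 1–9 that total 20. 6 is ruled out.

3

3 distinct digits from 1–9 sum between 6 and 24.
Dropping sets that contain 6.
Enumerating: {3,8,9}, {4,7,9}, {5,7,8}.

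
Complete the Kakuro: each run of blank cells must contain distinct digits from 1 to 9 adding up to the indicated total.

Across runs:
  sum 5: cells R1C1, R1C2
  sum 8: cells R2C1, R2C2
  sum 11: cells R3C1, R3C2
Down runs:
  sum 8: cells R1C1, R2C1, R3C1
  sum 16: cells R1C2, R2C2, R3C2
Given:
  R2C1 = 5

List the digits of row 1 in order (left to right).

1, 4

R2C2 = 8 − 5 = 3 completes the 8 across.
Given what's placed, R3C1 must be 2 to fit the 11 across and 8 down.
R3C2 = 11 − 2 = 9 completes the 11 across.
R1C1 = 8 − 7 = 1 completes the 8 down.
R1C2 = 5 − 1 = 4 completes the 5 across.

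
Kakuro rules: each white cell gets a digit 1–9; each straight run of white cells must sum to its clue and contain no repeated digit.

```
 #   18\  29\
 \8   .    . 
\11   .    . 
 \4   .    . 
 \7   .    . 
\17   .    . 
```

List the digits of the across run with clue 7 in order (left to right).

3 4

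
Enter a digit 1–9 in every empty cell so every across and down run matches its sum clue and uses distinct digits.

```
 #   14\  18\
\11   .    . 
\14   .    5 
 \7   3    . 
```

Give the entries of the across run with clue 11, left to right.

2 9

R2C1 = 14 − 5 = 9 completes the 14 across.
R3C2 = 7 − 3 = 4 completes the 7 across.
R1C1 = 14 − 12 = 2 completes the 14 down.
R1C2 = 11 − 2 = 9 completes the 11 across.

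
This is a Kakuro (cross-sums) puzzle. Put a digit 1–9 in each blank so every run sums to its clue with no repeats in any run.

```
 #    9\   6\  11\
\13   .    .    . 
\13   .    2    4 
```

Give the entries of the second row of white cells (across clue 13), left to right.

R1C2 = 6 − 2 = 4 completes the 6 down.
R1C3 = 11 − 4 = 7 completes the 11 down.
R2C1 = 13 − 6 = 7 completes the 13 across.
R1C1 = 13 − 11 = 2 completes the 13 across.

7 2 4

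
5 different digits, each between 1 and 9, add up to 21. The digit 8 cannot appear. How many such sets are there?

5 distinct digits from 1–9 sum between 15 and 35.
Dropping sets that contain 8.
Enumerating: {1,2,3,6,9}, {1,2,4,5,9}, {1,2,5,6,7}, {1,3,4,6,7}, {2,3,4,5,7}.

5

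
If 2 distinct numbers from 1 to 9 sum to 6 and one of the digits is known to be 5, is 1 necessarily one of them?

Yes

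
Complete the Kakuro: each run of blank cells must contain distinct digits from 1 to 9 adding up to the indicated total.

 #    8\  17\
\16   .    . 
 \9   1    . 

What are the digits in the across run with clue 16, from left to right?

16 in 2 cells must be {7,9}; 17 in 2 cells must be {8,9}.
R1C1 = 8 − 1 = 7 completes the 8 down.
R1C2 = 16 − 7 = 9 completes the 16 across.
R2C2 = 9 − 1 = 8 completes the 9 across.

7, 9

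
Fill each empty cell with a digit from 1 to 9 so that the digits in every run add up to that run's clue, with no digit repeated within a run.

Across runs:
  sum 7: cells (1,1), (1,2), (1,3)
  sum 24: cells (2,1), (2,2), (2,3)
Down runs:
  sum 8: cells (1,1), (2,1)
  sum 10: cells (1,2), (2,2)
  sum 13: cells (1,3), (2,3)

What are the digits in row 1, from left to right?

1, 2, 4

7 in 3 cells must be {1,2,4}; 24 in 3 cells must be {7,8,9}.
The 7 across and the 13 down share only 4, so (1,3) = 4.
The 24 across and the 8 down share only 7, so (2,1) = 7.
(2,3) = 13 − 4 = 9 completes the 13 down.
(1,1) = 8 − 7 = 1 completes the 8 down.
(1,2) = 7 − 5 = 2 completes the 7 across.
(2,2) = 24 − 16 = 8 completes the 24 across.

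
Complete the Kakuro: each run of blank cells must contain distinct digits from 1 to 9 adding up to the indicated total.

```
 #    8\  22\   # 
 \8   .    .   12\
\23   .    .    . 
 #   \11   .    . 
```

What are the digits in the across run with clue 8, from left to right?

23 in 3 cells must be {6,8,9}.
The 23 across and the 8 down share only 6, so R2C1 = 6.
R1C1 = 8 − 6 = 2 completes the 8 down.
R1C2 = 8 − 2 = 6 completes the 8 across.
R2C2 = 9: the only remaining digit allowed by both the 23 across and the 22 down.
R2C3 = 23 − 15 = 8 completes the 23 across.
R3C2 = 22 − 15 = 7 completes the 22 down.
R3C3 = 11 − 7 = 4 completes the 11 across.

2 6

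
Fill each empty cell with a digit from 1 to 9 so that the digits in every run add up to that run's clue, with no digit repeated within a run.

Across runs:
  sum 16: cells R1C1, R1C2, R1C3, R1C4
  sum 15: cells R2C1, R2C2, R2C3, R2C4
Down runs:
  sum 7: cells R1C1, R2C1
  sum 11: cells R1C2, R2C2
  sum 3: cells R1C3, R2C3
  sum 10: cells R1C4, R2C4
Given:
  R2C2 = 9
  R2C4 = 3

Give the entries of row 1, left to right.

3 in 2 cells must be {1,2}.
R1C2 = 11 − 9 = 2 completes the 11 down.
Given what's placed, R1C3 must be 1 to fit the 16 across and 3 down.
R1C4 = 10 − 3 = 7 completes the 10 down.
R2C3 = 3 − 1 = 2 completes the 3 down.
R1C1 = 16 − 10 = 6 completes the 16 across.
R2C1 = 15 − 14 = 1 completes the 15 across.

6 2 1 7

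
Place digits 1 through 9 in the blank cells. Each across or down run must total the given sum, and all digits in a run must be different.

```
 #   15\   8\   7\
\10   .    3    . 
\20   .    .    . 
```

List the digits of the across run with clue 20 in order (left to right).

R1C1 = 6: the only remaining digit allowed by both the 10 across and the 15 down.
R1C3 = 10 − 9 = 1 completes the 10 across.
R2C1 = 15 − 6 = 9 completes the 15 down.
R2C2 = 8 − 3 = 5 completes the 8 down.
R2C3 = 20 − 14 = 6 completes the 20 across.

9 5 6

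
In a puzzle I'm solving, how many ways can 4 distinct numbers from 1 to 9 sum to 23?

9

4 distinct digits from 1–9 sum between 10 and 30.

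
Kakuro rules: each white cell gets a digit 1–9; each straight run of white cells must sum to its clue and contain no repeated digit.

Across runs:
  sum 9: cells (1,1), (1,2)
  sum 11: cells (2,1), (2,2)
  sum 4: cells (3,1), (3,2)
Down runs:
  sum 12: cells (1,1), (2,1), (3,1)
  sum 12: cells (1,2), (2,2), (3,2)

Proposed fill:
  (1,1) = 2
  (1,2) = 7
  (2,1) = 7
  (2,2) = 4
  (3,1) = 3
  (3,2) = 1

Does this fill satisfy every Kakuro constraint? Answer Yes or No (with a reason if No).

Across: 2+7=9; 7+4=11; 3+1=4. Down: 2+7+3=12; 7+4+1=12. No digit repeats within any run.

Yes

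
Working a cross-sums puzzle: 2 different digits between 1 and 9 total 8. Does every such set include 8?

No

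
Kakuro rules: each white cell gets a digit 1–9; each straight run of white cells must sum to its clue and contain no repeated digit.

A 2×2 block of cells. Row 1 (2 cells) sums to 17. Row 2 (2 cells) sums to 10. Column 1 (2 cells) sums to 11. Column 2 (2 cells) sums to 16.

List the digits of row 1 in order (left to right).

17 in 2 cells must be {8,9}; 16 in 2 cells must be {7,9}.
The 17 across and the 16 down share only 9, so (1,2) = 9.
(2,2) = 16 − 9 = 7 completes the 16 down.
(1,1) = 17 − 9 = 8 completes the 17 across.
(2,1) = 10 − 7 = 3 completes the 10 across.

8 9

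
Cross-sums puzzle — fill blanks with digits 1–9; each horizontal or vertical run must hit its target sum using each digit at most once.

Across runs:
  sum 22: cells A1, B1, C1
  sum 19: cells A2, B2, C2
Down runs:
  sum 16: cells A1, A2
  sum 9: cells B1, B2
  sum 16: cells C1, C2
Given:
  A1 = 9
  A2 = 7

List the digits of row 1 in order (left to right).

16 in 2 cells must be {7,9}.
C1 = 7: the only remaining digit allowed by both the 22 across and the 16 down.
C2 = 16 − 7 = 9 completes the 16 down.
B1 = 22 − 16 = 6 completes the 22 across.
B2 = 19 − 16 = 3 completes the 19 across.

9 6 7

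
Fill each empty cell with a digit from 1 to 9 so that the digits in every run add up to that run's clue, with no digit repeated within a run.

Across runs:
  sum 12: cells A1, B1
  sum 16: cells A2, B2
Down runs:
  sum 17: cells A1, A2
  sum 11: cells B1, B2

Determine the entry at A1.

8

16 in 2 cells must be {7,9}; 17 in 2 cells must be {8,9}.
The 16 across and the 17 down share only 9, so A2 = 9.
B2 = 16 − 9 = 7 completes the 16 across.
A1 = 17 − 9 = 8 completes the 17 down.
B1 = 12 − 8 = 4 completes the 12 across.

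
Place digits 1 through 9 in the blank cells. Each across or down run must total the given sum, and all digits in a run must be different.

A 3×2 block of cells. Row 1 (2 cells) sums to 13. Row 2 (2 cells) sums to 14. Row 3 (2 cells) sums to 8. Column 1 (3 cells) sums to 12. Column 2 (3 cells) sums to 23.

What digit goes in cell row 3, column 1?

2

23 in 3 cells must be {6,8,9}.
The 8 across and the 23 down share only 6, so (3,2) = 6.
(3,1) = 8 − 6 = 2 completes the 8 across.
Nothing is forced directly, so branch on (1,2), whose candidates are 8 or 9. If (1,2) = 8: then (1,1) would have to be in {5} for the 13 across but in {1,3,4,6,7,9} for the 12 down — contradiction. So (1,2) = 9.
(1,1) = 13 − 9 = 4 completes the 13 across.
(2,1) = 12 − 6 = 6 completes the 12 down.
(2,2) = 14 − 6 = 8 completes the 14 across.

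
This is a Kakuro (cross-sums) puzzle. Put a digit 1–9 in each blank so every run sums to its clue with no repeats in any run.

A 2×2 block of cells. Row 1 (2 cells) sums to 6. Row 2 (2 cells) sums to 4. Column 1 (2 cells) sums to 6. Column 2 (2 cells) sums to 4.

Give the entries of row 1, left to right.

5, 1

4 in 2 cells must be {1,3}.
The 6 across and the 4 down share only 1, so (1,2) = 1.
The 4 across and the 6 down share only 1, so (2,1) = 1.
(2,2) = 4 − 1 = 3 completes the 4 across.
(1,1) = 6 − 1 = 5 completes the 6 across.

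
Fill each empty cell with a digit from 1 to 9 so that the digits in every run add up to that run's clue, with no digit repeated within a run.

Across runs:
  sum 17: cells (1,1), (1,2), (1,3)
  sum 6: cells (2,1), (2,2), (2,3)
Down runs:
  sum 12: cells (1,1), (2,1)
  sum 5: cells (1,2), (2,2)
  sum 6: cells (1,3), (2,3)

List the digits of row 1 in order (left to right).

9, 3, 5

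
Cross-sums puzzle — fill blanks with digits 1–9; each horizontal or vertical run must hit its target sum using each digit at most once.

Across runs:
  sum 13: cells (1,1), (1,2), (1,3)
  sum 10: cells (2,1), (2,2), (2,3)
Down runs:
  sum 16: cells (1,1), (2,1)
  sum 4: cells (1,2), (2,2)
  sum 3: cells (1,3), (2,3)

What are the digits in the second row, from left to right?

7 1 2

16 in 2 cells must be {7,9}; 4 in 2 cells must be {1,3}; 3 in 2 cells must be {1,2}.
The 10 across and the 16 down share only 7, so (2,1) = 7.
Given what's placed, (2,2) must be 1 to fit the 10 across and 4 down.
(2,3) = 10 − 8 = 2 completes the 10 across.
(1,1) = 16 − 7 = 9 completes the 16 down.
(1,2) = 4 − 1 = 3 completes the 4 down.
(1,3) = 13 − 12 = 1 completes the 13 across.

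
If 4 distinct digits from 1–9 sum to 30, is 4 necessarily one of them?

No

The only way to make 30 from 4 distinct digits is {6,7,8,9}, which does not contain 4.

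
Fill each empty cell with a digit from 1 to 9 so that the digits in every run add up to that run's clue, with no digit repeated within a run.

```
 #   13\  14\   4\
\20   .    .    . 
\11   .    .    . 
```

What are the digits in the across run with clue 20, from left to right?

9 8 3

4 in 2 cells must be {1,3}.
The 20 across and the 4 down share only 3, so R1C3 = 3.
R2C3 = 4 − 3 = 1 completes the 4 down.
Nothing is forced directly, so branch on R2C2, whose candidates are 6 or 8. If R2C2 = 8: then R1C2 would have to be in {8,9} for the 20 across but in {6} for the 14 down — contradiction. So R2C2 = 6.
R1C2 = 14 − 6 = 8 completes the 14 down.
R2C1 = 11 − 7 = 4 completes the 11 across.
R1C1 = 20 − 11 = 9 completes the 20 across.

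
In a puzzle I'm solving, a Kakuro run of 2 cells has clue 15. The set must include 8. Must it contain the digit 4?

No

The only way to make 15 from 2 distinct digits under that restriction is {7,8}, which does not contain 4.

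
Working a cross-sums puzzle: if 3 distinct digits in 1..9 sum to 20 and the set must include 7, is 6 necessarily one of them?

No

Counterexample: {4,7,9} sums to 20 under that restriction without using 6.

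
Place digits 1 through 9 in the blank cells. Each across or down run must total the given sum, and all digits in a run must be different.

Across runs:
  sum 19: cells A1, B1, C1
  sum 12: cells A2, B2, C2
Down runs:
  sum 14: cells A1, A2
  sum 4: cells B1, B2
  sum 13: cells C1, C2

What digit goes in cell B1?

4 in 2 cells must be {1,3}.
The 19 across and the 4 down share only 3, so B1 = 3.
B2 = 4 − 3 = 1 completes the 4 down.
Given what's placed, A1 must be 9 to fit the 19 across and 14 down.
C1 = 19 − 12 = 7 completes the 19 across.
A2 = 14 − 9 = 5 completes the 14 down.
C2 = 12 − 6 = 6 completes the 12 across.

3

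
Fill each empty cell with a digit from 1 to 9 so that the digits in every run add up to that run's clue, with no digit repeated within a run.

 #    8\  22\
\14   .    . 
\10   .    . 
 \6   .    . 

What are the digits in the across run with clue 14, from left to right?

The 14 across and the 8 down share only 5, so R1C1 = 5.
R1C2 = 14 − 5 = 9 completes the 14 across.
Given what's placed, R3C2 must be 5 to fit the 6 across and 22 down.
R2C2 = 22 − 14 = 8 completes the 22 down.
R3C1 = 6 − 5 = 1 completes the 6 across.
R2C1 = 10 − 8 = 2 completes the 10 across.

5, 9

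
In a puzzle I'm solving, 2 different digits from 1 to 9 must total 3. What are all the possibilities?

2 distinct digits from 1–9 sum between 3 and 17.
Only one set works: {1,2}.

{1,2}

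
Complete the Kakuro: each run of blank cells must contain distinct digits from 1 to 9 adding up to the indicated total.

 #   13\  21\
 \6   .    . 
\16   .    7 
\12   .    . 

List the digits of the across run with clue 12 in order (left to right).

3 9

16 in 2 cells must be {7,9}.
R1C2 = 5: the only remaining digit allowed by both the 6 across and the 21 down.
R2C1 = 16 − 7 = 9 completes the 16 across.
R3C1 = 3: the only remaining digit allowed by both the 12 across and the 13 down.
R3C2 = 12 − 3 = 9 completes the 12 across.
R1C1 = 6 − 5 = 1 completes the 6 across.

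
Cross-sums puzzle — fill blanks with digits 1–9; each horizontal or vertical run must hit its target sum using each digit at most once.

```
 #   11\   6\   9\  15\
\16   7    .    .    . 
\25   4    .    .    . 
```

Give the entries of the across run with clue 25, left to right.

4, 5, 7, 9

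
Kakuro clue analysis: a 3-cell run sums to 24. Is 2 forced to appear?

No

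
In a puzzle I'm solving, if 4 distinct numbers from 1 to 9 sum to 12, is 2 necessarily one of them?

Every partition of 12 into 4 distinct digits includes 2: {1,2,3,6}, {1,2,4,5}.

Yes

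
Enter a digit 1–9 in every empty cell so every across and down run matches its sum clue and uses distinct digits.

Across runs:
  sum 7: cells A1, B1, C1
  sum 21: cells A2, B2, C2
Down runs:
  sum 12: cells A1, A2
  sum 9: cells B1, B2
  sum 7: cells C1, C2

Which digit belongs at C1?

1

7 in 3 cells must be {1,2,4}.
The 7 across and the 12 down share only 4, so A1 = 4.
A2 = 12 − 4 = 8 completes the 12 down.
Nothing is forced directly, so branch on C2, whose candidates are 4 or 6. If C2 = 4: then C1 would have to be in {1,2} for the 7 across but in {3} for the 7 down — contradiction. So C2 = 6.
C1 = 7 − 6 = 1 completes the 7 down.
B2 = 21 − 14 = 7 completes the 21 across.
B1 = 7 − 5 = 2 completes the 7 across.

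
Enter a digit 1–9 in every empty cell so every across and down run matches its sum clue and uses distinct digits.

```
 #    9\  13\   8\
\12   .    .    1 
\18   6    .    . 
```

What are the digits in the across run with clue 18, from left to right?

6 5 7

R1C1 = 9 − 6 = 3 completes the 9 down.
R1C2 = 12 − 4 = 8 completes the 12 across.
R2C2 = 13 − 8 = 5 completes the 13 down.
R2C3 = 18 − 11 = 7 completes the 18 across.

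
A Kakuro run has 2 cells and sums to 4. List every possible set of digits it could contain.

2 distinct digits from 1–9 sum between 3 and 17.
Only one set works: {1,3}.

{1,3}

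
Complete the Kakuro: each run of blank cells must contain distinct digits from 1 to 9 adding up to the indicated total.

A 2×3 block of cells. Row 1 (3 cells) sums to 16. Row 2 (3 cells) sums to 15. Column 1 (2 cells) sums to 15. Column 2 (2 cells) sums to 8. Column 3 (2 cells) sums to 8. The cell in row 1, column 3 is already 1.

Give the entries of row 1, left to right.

(2,3) = 8 − 1 = 7 completes the 8 down.
Given what's placed, (2,1) must be 6 to fit the 15 across and 15 down.
(2,2) = 15 − 13 = 2 completes the 15 across.
(1,1) = 15 − 6 = 9 completes the 15 down.
(1,2) = 16 − 10 = 6 completes the 16 across.

9 6 1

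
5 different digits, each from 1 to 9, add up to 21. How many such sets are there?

5 distinct digits from 1–9 sum between 15 and 35.

8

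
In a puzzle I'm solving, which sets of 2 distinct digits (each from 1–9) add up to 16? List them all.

2 distinct digits from 1–9 sum between 3 and 17.
Only one set works: {7,9}.

{7,9}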